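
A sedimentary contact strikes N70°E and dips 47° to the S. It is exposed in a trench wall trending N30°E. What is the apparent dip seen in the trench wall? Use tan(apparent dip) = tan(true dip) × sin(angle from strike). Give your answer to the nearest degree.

Angle between strike (N70°E) and section (N30°E): β = 40°.
tan α = tan 47° × sin 40° = 1.0724 × 0.6428 = 0.6893
α = arctan(0.6893) = 34.58°

35°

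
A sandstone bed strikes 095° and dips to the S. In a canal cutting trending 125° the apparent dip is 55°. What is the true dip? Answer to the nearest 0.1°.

70.7°

β = acute angle between strike 095° and section 125° = 30°.
tan(true dip) = tan 55° / sin 30° = 2.8563
true dip = arctan 2.8563 = 70.70°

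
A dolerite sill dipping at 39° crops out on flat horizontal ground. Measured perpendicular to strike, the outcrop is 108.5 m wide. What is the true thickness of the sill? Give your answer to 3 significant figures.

68.3 m

True thickness t = w · sin(dip) = 108.5 × sin 39°
t = 108.5 × 0.6293 = 68.281 m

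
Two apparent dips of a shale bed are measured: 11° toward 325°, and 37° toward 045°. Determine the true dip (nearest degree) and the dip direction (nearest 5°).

true dip 37°, dip direction 040°

Each apparent-dip line lies in the plane. As unit vectors (x east, y north, z up), v₁ plunges 11°→325° and v₂ plunges 37°→045°.
Cross product v₁ × v₂ gives the pole to the plane: n ∝ (0.376, 0.447, 0.772).
tan δ = √(n_x²+n_y²)/n_z = 0.584/0.772, so δ = 37.1°.
Dip direction = atan2(0.376, 0.447) = 40° (azimuth of n's horizontal projection).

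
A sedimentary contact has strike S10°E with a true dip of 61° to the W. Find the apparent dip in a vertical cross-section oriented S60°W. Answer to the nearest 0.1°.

59.5°

Angle between strike (S10°E) and section (S60°W): β = 70°.
tan(apparent dip) = tan 61° · sin 70° = 1.6953
α = arctan(1.6953) = 59.46°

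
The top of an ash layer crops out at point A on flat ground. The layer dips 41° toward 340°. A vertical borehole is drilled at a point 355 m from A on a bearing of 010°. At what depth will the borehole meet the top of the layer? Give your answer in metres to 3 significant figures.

The hole lies 30° from the dip direction, so the down-dip offset is 355 × cos 30° = 307.44 m.
Depth = down-dip offset × tan(dip) = 307.44 × tan 41° = 307.44 × 0.8693
Depth = 267.25 m

267 m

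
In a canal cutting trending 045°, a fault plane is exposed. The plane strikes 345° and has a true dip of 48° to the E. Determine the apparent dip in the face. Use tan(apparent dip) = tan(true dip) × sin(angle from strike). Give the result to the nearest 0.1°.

Angle between strike (345°) and section (045°): β = 60°.
tan(apparent dip) = tan 48° · sin 60° = 0.9618
α = arctan(0.9618) = 43.89°

43.9°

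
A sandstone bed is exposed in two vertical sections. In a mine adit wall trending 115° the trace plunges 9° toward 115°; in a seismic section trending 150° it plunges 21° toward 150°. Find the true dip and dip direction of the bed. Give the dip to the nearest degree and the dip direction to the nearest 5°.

true dip 25°, dip direction 185°

The two traces are lines in the plane: v₁ = (sin 115°·cos 9°, cos 115°·cos 9°, −sin 9°), v₂ = (sin 150°·cos 21°, cos 150°·cos 21°, −sin 21°).
The plane normal is n = v₁ × v₂ ∝ (-0.023, -0.248, 0.529).
Dip δ = arctan(|n_h|/n_z) = arctan(0.249/0.529) = 25.2°.
Dip direction = azimuth of (n_x, n_y) = atan2(-0.023, -0.248) = 185°.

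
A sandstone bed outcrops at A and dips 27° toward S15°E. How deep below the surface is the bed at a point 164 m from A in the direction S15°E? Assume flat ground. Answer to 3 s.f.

The hole is directly down-dip from the outcrop, so the down-dip offset is 164 m.
Depth = down-dip offset × tan(dip) = 164.00 × tan 27° = 164.00 × 0.5095
Depth = 83.56 m

83.6 m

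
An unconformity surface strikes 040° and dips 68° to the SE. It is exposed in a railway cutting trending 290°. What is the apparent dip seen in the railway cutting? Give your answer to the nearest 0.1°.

66.7°

The strike is 040° and the section trends 290°; the acute angle between them is β = 70°.
tan(apparent dip) = tan 68° · sin 70° = 2.3258
α = arctan(2.3258) = 66.73°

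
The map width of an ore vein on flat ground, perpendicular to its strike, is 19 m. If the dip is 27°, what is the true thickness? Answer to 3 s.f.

8.63 m

True thickness t = w · sin(dip) = 19 × sin 27°
t = 19 × 0.4540 = 8.626 m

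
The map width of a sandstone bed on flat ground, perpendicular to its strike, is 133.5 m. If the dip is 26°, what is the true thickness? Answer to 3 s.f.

58.5 m

True thickness t = w · sin(dip) = 133.5 × sin 26°
t = 133.5 × 0.4384 = 58.523 m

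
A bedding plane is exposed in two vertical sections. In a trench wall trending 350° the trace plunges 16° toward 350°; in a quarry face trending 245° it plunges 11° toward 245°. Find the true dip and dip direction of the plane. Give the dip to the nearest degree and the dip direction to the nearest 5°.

true dip 22°, dip direction 305°

Each apparent-dip line lies in the plane. As unit vectors (x east, y north, z up), v₁ plunges 16°→350° and v₂ plunges 11°→245°.
n = v₁ × v₂ = (-0.295, 0.213, 0.911) (taken with n_z > 0).
tan δ = √(n_x²+n_y²)/n_z = 0.364/0.911, so δ = 21.8°.
The horizontal component of n points toward azimuth atan2(n_x, n_y) = 306°, the dip direction.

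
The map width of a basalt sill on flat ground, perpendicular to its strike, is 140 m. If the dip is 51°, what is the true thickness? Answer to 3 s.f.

109 m

True thickness t = w · sin(dip) = 140 × sin 51°
t = 140 × 0.7771 = 108.800 m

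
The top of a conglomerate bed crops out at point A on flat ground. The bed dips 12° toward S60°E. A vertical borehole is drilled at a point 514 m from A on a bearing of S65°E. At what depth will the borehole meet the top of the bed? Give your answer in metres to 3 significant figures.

The hole lies 5° from the dip direction, so the down-dip offset is 514 × cos 5° = 512.04 m.
Depth = down-dip offset × tan(dip) = 512.04 × tan 12° = 512.04 × 0.2126
Depth = 108.84 m

109 m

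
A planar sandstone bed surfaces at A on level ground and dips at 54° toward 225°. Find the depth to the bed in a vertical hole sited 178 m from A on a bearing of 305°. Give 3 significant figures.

The hole lies 80° from the dip direction, so the down-dip offset is 178 × cos 80° = 30.91 m.
Depth = down-dip offset × tan(dip) = 30.91 × tan 54° = 30.91 × 1.3764
Depth = 42.54 m

42.5 m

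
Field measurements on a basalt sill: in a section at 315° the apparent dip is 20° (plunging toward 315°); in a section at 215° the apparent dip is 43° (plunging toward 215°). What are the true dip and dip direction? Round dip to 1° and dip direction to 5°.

Represent each trace as a vector plunging at its apparent dip toward its trend (east-north-up frame): v₁ = (-0.664, 0.664, -0.342), v₂ = (-0.419, -0.599, -0.682).
Cross product v₁ × v₂ gives the pole to the plane: n ∝ (-0.658, -0.310, 0.677).
tan δ = √(n_x²+n_y²)/n_z = 0.727/0.677, so δ = 47.1°.
Dip direction = azimuth of (n_x, n_y) = atan2(-0.658, -0.310) = 245°.

true dip 47°, dip direction 245°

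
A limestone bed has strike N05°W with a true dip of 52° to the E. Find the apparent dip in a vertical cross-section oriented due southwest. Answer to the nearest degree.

The strike is N05°W and the section trends due southwest; the acute angle between them is β = 50°.
tan α = tan 52° × sin 50° = 1.2799 × 0.7660 = 0.9805
α = arctan(0.9805) = 44.44°

44°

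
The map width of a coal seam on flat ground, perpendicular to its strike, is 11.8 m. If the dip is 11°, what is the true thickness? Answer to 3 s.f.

2.25 m

True thickness t = w · sin(dip) = 11.8 × sin 11°
t = 11.8 × 0.1908 = 2.252 m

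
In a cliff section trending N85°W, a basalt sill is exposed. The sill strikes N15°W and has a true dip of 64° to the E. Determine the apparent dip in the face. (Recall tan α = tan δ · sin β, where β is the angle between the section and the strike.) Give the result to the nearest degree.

The section lies 70° from the strike.
tan α = tan 64° × sin 70° = 2.0503 × 0.9397 = 1.9267
apparent dip = arctan 1.9267 = 62.57°

63°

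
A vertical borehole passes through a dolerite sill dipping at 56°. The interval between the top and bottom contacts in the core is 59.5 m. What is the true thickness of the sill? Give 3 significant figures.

33.3 m

True thickness t = h · cos(dip) = 59.5 × cos 56°
t = 59.5 × 0.5592 = 33.272 m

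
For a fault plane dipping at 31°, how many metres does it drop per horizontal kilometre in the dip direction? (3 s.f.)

601 m

drop per km = 1000 × tan 31° = 1000 × 0.6009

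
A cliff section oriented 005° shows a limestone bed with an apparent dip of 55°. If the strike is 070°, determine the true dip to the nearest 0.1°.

β = acute angle between strike 070° and section 005° = 65°.
tan(true dip) = tan 55° / sin 65° = 1.5758
true dip = arctan 1.5758 = 57.60°

57.6°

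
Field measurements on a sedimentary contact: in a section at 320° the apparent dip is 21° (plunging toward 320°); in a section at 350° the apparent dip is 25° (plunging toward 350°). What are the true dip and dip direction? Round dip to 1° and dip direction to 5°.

Each apparent-dip line lies in the plane. As unit vectors (x east, y north, z up), v₁ plunges 21°→320° and v₂ plunges 25°→350°.
The plane normal is n = v₁ × v₂ ∝ (-0.018, 0.197, 0.423).
tan δ = √(n_x²+n_y²)/n_z = 0.198/0.423, so δ = 25.1°.
The horizontal component of n points toward azimuth atan2(n_x, n_y) = 355°, the dip direction.

true dip 25°, dip direction 355°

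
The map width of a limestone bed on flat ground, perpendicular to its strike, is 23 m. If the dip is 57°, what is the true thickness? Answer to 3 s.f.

True thickness t = w · sin(dip) = 23 × sin 57°
t = 23 × 0.8387 = 19.289 m

19.3 m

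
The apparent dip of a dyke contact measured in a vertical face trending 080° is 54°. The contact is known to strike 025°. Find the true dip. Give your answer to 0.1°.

The section is 55° from the strike.
tan δ = tan α / sin β = tan 54° / sin 55° = 1.3764 / 0.8192 = 1.6803
true dip = arctan 1.6803 = 59.24°

59.2°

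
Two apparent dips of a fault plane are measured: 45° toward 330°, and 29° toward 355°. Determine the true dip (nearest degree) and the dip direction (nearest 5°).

The two traces are lines in the plane: v₁ = (sin 330°·cos 45°, cos 330°·cos 45°, −sin 45°), v₂ = (sin 355°·cos 29°, cos 355°·cos 29°, −sin 29°).
Cross product v₁ × v₂ gives the pole to the plane: n ∝ (-0.319, 0.118, 0.261).
tan δ = √(n_x²+n_y²)/n_z = 0.340/0.261, so δ = 52.5°.
Dip direction = azimuth of (n_x, n_y) = atan2(-0.319, 0.118) = 290°.

true dip 52°, dip direction 290°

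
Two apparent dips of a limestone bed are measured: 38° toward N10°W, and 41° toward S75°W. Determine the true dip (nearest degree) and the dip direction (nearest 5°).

true dip 51°, dip direction 300°

The two traces are lines in the plane: v₁ = (sin 350°·cos 38°, cos 350°·cos 38°, −sin 38°), v₂ = (sin 255°·cos 41°, cos 255°·cos 41°, −sin 41°).
n = v₁ × v₂ = (-0.629, 0.359, 0.592) (taken with n_z > 0).
True dip = arccos(n_z / |n|) = arccos(0.6330) = 50.7°.
Dip direction = azimuth of (n_x, n_y) = atan2(-0.629, 0.359) = 300°.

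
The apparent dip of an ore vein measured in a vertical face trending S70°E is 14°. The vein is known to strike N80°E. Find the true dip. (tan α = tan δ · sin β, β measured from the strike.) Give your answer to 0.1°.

β = acute angle between strike N80°E and section S70°E = 30°.
tan(true dip) = tan 14° / sin 30° = 0.4987
true dip = arctan 0.4987 = 26.50°

26.5°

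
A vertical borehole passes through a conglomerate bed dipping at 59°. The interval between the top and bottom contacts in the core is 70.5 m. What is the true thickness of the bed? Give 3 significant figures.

36.3 m

True thickness t = h · cos(dip) = 70.5 × cos 59°
t = 70.5 × 0.5150 = 36.310 m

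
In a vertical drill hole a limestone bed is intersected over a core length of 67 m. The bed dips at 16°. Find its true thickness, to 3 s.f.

True thickness t = h · cos(dip) = 67 × cos 16°
t = 67 × 0.9613 = 64.405 m

64.4 m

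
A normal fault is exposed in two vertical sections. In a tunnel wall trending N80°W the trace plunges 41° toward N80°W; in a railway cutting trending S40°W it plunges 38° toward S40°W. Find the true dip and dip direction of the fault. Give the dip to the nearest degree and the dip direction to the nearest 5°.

The two traces are lines in the plane: v₁ = (sin 280°·cos 41°, cos 280°·cos 41°, −sin 41°), v₂ = (sin 220°·cos 38°, cos 220°·cos 38°, −sin 38°).
The plane normal is n = v₁ × v₂ ∝ (-0.477, -0.125, 0.515).
True dip = arccos(n_z / |n|) = arccos(0.7225) = 43.7°.
The horizontal component of n points toward azimuth atan2(n_x, n_y) = 255°, the dip direction.

true dip 44°, dip direction 255°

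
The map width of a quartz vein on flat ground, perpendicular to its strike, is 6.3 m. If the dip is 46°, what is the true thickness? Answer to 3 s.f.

4.53 m

True thickness t = w · sin(dip) = 6.3 × sin 46°
t = 6.3 × 0.7193 = 4.532 m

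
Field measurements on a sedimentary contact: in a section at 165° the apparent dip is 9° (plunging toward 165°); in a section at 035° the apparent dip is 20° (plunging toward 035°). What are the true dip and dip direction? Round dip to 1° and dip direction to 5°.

true dip 32°, dip direction 090°

The two traces are lines in the plane: v₁ = (sin 165°·cos 9°, cos 165°·cos 9°, −sin 9°), v₂ = (sin 35°·cos 20°, cos 35°·cos 20°, −sin 20°).
n = v₁ × v₂ = (0.447, 0.003, 0.711) (taken with n_z > 0).
tan δ = √(n_x²+n_y²)/n_z = 0.447/0.711, so δ = 32.1°.
Dip direction = azimuth of (n_x, n_y) = atan2(0.447, 0.003) = 90°.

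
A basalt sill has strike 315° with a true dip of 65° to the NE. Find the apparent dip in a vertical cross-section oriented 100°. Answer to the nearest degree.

51°

The section lies 35° from the strike.
tan(apparent dip) = tan 65° · sin 35° = 1.2300
apparent dip = arctan 1.2300 = 50.89°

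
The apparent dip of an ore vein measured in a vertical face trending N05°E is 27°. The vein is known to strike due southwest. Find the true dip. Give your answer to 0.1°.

The section is 40° from the strike.
tan δ = tan α / sin β = tan 27° / sin 40° = 0.5095 / 0.6428 = 0.7927
true dip = arctan 0.7927 = 38.40°

38.4°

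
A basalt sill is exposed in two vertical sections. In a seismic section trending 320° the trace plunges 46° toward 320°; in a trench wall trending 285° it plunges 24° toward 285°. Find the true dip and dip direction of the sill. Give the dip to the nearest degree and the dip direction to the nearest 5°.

Represent each trace as a vector plunging at its apparent dip toward its trend (east-north-up frame): v₁ = (-0.447, 0.532, -0.719), v₂ = (-0.882, 0.236, -0.407).
n = v₁ × v₂ = (-0.046, 0.453, 0.364) (taken with n_z > 0).
Dip δ = arctan(|n_h|/n_z) = arctan(0.456/0.364) = 51.4°.
Dip direction = atan2(-0.046, 0.453) = 354° (azimuth of n's horizontal projection).

true dip 51°, dip direction 355°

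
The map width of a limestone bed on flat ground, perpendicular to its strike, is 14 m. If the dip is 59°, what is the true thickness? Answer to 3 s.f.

True thickness t = w · sin(dip) = 14 × sin 59°
t = 14 × 0.8572 = 12.000 m

12.0 m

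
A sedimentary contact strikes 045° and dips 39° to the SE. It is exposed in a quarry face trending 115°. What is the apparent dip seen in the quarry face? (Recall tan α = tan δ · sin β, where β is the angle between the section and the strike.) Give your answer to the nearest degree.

37°

The strike is 045° and the section trends 115°; the acute angle between them is β = 70°.
tan(apparent dip) = tan 39° · sin 70° = 0.7609
α = arctan(0.7609) = 37.27°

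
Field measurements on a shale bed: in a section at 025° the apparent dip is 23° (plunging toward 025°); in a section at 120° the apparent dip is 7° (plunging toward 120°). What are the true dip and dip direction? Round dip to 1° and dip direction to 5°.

The two traces are lines in the plane: v₁ = (sin 25°·cos 23°, cos 25°·cos 23°, −sin 23°), v₂ = (sin 120°·cos 7°, cos 120°·cos 7°, −sin 7°).
n = v₁ × v₂ = (0.296, 0.288, 0.910) (taken with n_z > 0).
True dip = arccos(n_z / |n|) = arccos(0.9106) = 24.4°.
Dip direction = atan2(0.296, 0.288) = 46° (azimuth of n's horizontal projection).

true dip 24°, dip direction 045°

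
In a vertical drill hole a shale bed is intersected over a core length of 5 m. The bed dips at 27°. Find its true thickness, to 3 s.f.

4.46 m

True thickness t = h · cos(dip) = 5 × cos 27°
t = 5 × 0.8910 = 4.455 m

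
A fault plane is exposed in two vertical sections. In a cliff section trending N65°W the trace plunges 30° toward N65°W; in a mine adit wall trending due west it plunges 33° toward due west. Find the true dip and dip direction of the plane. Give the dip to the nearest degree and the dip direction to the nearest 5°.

true dip 33°, dip direction 270°

Represent each trace as a vector plunging at its apparent dip toward its trend (east-north-up frame): v₁ = (-0.785, 0.366, -0.500), v₂ = (-0.839, -0.000, -0.545).
The plane normal is n = v₁ × v₂ ∝ (-0.199, -0.008, 0.307).
tan δ = √(n_x²+n_y²)/n_z = 0.200/0.307, so δ = 33.0°.
Dip direction = atan2(-0.199, -0.008) = 268° (azimuth of n's horizontal projection).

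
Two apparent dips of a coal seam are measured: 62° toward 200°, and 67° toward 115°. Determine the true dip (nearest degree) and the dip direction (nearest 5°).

The two traces are lines in the plane: v₁ = (sin 200°·cos 62°, cos 200°·cos 62°, −sin 62°), v₂ = (sin 115°·cos 67°, cos 115°·cos 67°, −sin 67°).
The plane normal is n = v₁ × v₂ ∝ (0.260, -0.460, 0.183).
True dip = arccos(n_z / |n|) = arccos(0.3265) = 70.9°.
Dip direction = atan2(0.260, -0.460) = 151° (azimuth of n's horizontal projection).

true dip 71°, dip direction 150°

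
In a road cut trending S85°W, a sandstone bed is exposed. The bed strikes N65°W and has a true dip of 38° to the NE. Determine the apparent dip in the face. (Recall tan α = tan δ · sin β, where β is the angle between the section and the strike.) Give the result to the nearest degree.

The section lies 30° from the strike.
tan α = tan 38° × sin 30° = 0.7813 × 0.5000 = 0.3906
α = arctan(0.3906) = 21.34°

21°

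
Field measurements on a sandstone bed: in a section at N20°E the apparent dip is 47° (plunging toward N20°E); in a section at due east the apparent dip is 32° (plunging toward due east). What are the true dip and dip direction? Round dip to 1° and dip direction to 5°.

Represent each trace as a vector plunging at its apparent dip toward its trend (east-north-up frame): v₁ = (0.233, 0.641, -0.731), v₂ = (0.848, 0.000, -0.530).
Cross product v₁ × v₂ gives the pole to the plane: n ∝ (0.340, 0.497, 0.543).
True dip = arccos(n_z / |n|) = arccos(0.6703) = 47.9°.
Dip direction = atan2(0.340, 0.497) = 34° (azimuth of n's horizontal projection).

true dip 48°, dip direction 035°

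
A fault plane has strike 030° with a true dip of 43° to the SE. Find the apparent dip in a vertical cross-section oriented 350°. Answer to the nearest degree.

31°

The strike is 030° and the section trends 350°; the acute angle between them is β = 40°.
tan α = tan 43° × sin 40° = 0.9325 × 0.6428 = 0.5994
apparent dip = arctan 0.5994 = 30.94°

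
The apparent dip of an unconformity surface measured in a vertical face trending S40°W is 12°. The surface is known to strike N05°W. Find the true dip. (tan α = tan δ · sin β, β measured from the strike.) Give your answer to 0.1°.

β = acute angle between strike N05°W and section S40°W = 45°.
tan(true dip) = tan 12° / sin 45° = 0.3006
true dip = arctan 0.3006 = 16.73°

16.7°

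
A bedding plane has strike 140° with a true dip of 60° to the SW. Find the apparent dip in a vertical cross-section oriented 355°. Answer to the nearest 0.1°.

The section lies 35° from the strike.
tan(apparent dip) = tan 60° · sin 35° = 0.9935
apparent dip = arctan 0.9935 = 44.81°

44.8°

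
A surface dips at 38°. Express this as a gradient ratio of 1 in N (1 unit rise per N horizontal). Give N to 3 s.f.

1 : N means tan θ = 1/N, so N = 1/tan 38° = 1/0.7813

1 in 1.28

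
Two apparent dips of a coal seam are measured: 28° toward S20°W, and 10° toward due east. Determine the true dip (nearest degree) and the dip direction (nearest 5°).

Each apparent-dip line lies in the plane. As unit vectors (x east, y north, z up), v₁ plunges 28°→S20°W and v₂ plunges 10°→due east.
n = v₁ × v₂ = (0.144, -0.515, 0.817) (taken with n_z > 0).
True dip = arccos(n_z / |n|) = arccos(0.8368) = 33.2°.
Dip direction = azimuth of (n_x, n_y) = atan2(0.144, -0.515) = 164°.

true dip 33°, dip direction 165°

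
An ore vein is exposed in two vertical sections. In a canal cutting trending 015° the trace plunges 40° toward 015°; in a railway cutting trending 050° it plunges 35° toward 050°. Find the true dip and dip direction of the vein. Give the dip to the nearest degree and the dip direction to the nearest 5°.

The two traces are lines in the plane: v₁ = (sin 15°·cos 40°, cos 15°·cos 40°, −sin 40°), v₂ = (sin 50°·cos 35°, cos 50°·cos 35°, −sin 35°).
Cross product v₁ × v₂ gives the pole to the plane: n ∝ (0.086, 0.290, 0.360).
tan δ = √(n_x²+n_y²)/n_z = 0.302/0.360, so δ = 40.0°.
The horizontal component of n points toward azimuth atan2(n_x, n_y) = 17°, the dip direction.

true dip 40°, dip direction 015°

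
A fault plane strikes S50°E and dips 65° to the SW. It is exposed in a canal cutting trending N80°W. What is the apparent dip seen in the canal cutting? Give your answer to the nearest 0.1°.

47.0°

The strike is S50°E and the section trends N80°W; the acute angle between them is β = 30°.
tan(apparent dip) = tan 65° · sin 30° = 1.0723
apparent dip = arctan 1.0723 = 47.00°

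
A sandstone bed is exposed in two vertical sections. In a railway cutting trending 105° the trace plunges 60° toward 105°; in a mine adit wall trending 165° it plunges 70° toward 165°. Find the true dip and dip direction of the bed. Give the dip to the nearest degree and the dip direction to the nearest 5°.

true dip 70°, dip direction 155°

Represent each trace as a vector plunging at its apparent dip toward its trend (east-north-up frame): v₁ = (0.483, -0.129, -0.866), v₂ = (0.089, -0.330, -0.940).
n = v₁ × v₂ = (0.165, -0.377, 0.148) (taken with n_z > 0).
Dip δ = arctan(|n_h|/n_z) = arctan(0.411/0.148) = 70.2°.
Dip direction = atan2(0.165, -0.377) = 156° (azimuth of n's horizontal projection).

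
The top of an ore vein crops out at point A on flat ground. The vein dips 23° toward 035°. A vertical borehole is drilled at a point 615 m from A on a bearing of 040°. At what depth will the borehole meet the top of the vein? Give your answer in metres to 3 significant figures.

260 m

The hole lies 5° from the dip direction, so the down-dip offset is 615 × cos 5° = 612.66 m.
Depth = down-dip offset × tan(dip) = 612.66 × tan 23° = 612.66 × 0.4245
Depth = 260.06 m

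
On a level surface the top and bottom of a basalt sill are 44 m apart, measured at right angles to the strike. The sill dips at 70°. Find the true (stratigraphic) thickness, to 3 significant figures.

True thickness t = w · sin(dip) = 44 × sin 70°
t = 44 × 0.9397 = 41.346 m

41.3 m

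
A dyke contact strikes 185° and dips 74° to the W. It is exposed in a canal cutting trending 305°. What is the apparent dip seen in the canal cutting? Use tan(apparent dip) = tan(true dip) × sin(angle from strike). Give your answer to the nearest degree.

Angle between strike (185°) and section (305°): β = 60°.
tan α = tan 74° × sin 60° = 3.4874 × 0.8660 = 3.0202
α = arctan(3.0202) = 71.68°

72°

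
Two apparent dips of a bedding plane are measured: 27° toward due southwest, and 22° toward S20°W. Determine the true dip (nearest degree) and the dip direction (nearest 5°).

true dip 28°, dip direction 240°

Represent each trace as a vector plunging at its apparent dip toward its trend (east-north-up frame): v₁ = (-0.630, -0.630, -0.454), v₂ = (-0.317, -0.871, -0.375).
The plane normal is n = v₁ × v₂ ∝ (-0.160, -0.092, 0.349).
True dip = arccos(n_z / |n|) = arccos(0.8845) = 27.8°.
Dip direction = atan2(-0.160, -0.092) = 240° (azimuth of n's horizontal projection).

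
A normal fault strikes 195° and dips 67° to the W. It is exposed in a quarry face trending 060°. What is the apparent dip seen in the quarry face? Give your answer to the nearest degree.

The strike is 195° and the section trends 060°; the acute angle between them is β = 45°.
tan α = tan 67° × sin 45° = 2.3559 × 0.7071 = 1.6658
α = arctan(1.6658) = 59.02°

59°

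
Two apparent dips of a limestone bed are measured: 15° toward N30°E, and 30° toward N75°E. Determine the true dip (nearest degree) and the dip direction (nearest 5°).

The two traces are lines in the plane: v₁ = (sin 30°·cos 15°, cos 30°·cos 15°, −sin 15°), v₂ = (sin 75°·cos 30°, cos 75°·cos 30°, −sin 30°).
n = v₁ × v₂ = (0.360, -0.025, 0.592) (taken with n_z > 0).
Dip δ = arctan(|n_h|/n_z) = arctan(0.361/0.592) = 31.4°.
Dip direction = azimuth of (n_x, n_y) = atan2(0.360, -0.025) = 94°.

true dip 31°, dip direction 095°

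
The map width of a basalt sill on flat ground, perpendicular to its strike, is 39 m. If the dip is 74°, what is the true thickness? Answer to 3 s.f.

True thickness t = w · sin(dip) = 39 × sin 74°
t = 39 × 0.9613 = 37.489 m

37.5 m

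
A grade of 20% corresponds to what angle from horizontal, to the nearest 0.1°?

11.3°

tan θ = 20/100 = 0.2000
θ = arctan(0.2000) = 11.31°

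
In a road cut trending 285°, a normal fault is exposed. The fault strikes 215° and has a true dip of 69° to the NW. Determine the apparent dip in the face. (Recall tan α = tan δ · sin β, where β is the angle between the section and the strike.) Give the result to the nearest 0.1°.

Angle between strike (215°) and section (285°): β = 70°.
tan α = tan 69° × sin 70° = 2.6051 × 0.9397 = 2.4480
apparent dip = arctan 2.4480 = 67.78°

67.8°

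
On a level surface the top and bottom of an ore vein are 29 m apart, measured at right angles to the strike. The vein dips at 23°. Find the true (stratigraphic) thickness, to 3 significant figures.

11.3 m

True thickness t = w · sin(dip) = 29 × sin 23°
t = 29 × 0.3907 = 11.331 m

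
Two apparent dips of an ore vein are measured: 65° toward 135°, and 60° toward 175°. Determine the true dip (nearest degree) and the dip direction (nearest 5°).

Each apparent-dip line lies in the plane. As unit vectors (x east, y north, z up), v₁ plunges 65°→135° and v₂ plunges 60°→175°.
Cross product v₁ × v₂ gives the pole to the plane: n ∝ (0.193, -0.219, 0.136).
Dip δ = arctan(|n_h|/n_z) = arctan(0.292/0.136) = 65.0°.
Dip direction = atan2(0.193, -0.219) = 139° (azimuth of n's horizontal projection).

true dip 65°, dip direction 140°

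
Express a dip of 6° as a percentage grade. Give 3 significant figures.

10.5%

grade % = 100 × tan 6° = 100 × 0.1051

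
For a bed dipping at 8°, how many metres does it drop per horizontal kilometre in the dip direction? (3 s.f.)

drop per km = 1000 × tan 8° = 1000 × 0.1405

141 m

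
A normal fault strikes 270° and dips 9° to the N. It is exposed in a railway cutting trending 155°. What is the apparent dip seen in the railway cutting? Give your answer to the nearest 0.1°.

8.2°

The strike is 270° and the section trends 155°; the acute angle between them is β = 65°.
tan(apparent dip) = tan 9° · sin 65° = 0.1435
apparent dip = arctan 0.1435 = 8.17°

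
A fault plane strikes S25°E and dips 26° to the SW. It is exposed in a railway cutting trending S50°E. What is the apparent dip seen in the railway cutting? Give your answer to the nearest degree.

The strike is S25°E and the section trends S50°E; the acute angle between them is β = 25°.
tan α = tan 26° × sin 25° = 0.4877 × 0.4226 = 0.2061
apparent dip = arctan 0.2061 = 11.65°

12°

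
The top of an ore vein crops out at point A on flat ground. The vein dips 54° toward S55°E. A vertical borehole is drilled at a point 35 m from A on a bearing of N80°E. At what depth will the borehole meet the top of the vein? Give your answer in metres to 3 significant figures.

34.1 m

The hole lies 45° from the dip direction, so the down-dip offset is 35 × cos 45° = 24.75 m.
Depth = down-dip offset × tan(dip) = 24.75 × tan 54° = 24.75 × 1.3764
Depth = 34.06 m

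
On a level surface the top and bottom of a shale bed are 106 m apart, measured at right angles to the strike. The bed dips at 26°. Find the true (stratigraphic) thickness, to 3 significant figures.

True thickness t = w · sin(dip) = 106 × sin 26°
t = 106 × 0.4384 = 46.467 m

46.5 m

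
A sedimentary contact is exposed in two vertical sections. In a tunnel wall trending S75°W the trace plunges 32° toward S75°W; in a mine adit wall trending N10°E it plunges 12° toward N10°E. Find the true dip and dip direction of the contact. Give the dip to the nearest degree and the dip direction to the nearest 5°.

true dip 39°, dip direction 295°

The two traces are lines in the plane: v₁ = (sin 255°·cos 32°, cos 255°·cos 32°, −sin 32°), v₂ = (sin 10°·cos 12°, cos 10°·cos 12°, −sin 12°).
The plane normal is n = v₁ × v₂ ∝ (-0.556, 0.260, 0.752).
tan δ = √(n_x²+n_y²)/n_z = 0.614/0.752, so δ = 39.2°.
Dip direction = azimuth of (n_x, n_y) = atan2(-0.556, 0.260) = 295°.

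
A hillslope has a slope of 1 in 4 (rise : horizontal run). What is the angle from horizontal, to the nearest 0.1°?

tan θ = 1/4 = 0.2500
θ = arctan(0.2500) = 14.04°

14.0°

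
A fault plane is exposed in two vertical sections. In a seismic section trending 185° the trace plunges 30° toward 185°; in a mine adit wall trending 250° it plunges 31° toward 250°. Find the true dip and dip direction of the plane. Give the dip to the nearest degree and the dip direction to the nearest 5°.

true dip 35°, dip direction 220°

Represent each trace as a vector plunging at its apparent dip toward its trend (east-north-up frame): v₁ = (-0.075, -0.863, -0.500), v₂ = (-0.805, -0.293, -0.515).
The plane normal is n = v₁ × v₂ ∝ (-0.298, -0.364, 0.673).
Dip δ = arctan(|n_h|/n_z) = arctan(0.470/0.673) = 34.9°.
Dip direction = azimuth of (n_x, n_y) = atan2(-0.298, -0.364) = 219°.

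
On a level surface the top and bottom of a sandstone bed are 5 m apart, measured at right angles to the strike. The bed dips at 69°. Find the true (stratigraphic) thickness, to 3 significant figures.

4.67 m

True thickness t = w · sin(dip) = 5 × sin 69°
t = 5 × 0.9336 = 4.668 m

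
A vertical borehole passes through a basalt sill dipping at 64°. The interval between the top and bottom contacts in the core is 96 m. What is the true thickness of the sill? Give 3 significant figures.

42.1 m

True thickness t = h · cos(dip) = 96 × cos 64°
t = 96 × 0.4384 = 42.084 m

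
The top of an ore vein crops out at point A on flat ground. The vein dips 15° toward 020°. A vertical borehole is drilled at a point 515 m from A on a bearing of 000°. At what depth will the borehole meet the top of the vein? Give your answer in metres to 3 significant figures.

130 m

The hole lies 20° from the dip direction, so the down-dip offset is 515 × cos 20° = 483.94 m.
Depth = down-dip offset × tan(dip) = 483.94 × tan 15° = 483.94 × 0.2679
Depth = 129.67 m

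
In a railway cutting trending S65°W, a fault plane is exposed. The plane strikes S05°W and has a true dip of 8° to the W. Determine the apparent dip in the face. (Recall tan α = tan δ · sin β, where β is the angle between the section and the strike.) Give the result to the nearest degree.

7°

Angle between strike (S05°W) and section (S65°W): β = 60°.
tan α = tan 8° × sin 60° = 0.1405 × 0.8660 = 0.1217
apparent dip = arctan 0.1217 = 6.94°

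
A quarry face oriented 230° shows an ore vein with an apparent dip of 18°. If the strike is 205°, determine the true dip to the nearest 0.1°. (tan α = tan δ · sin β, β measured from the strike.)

β = acute angle between strike 205° and section 230° = 25°.
tan δ = tan α / sin β = tan 18° / sin 25° = 0.3249 / 0.4226 = 0.7688
true dip = arctan 0.7688 = 37.55°

37.6°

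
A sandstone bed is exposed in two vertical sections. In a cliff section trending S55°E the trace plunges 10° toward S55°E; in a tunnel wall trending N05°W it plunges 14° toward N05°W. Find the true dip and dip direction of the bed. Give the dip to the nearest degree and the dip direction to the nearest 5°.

true dip 27°, dip direction 055°

Represent each trace as a vector plunging at its apparent dip toward its trend (east-north-up frame): v₁ = (0.807, -0.565, -0.174), v₂ = (-0.085, 0.967, -0.242).
n = v₁ × v₂ = (0.305, 0.210, 0.732) (taken with n_z > 0).
Dip δ = arctan(|n_h|/n_z) = arctan(0.370/0.732) = 26.8°.
Dip direction = azimuth of (n_x, n_y) = atan2(0.305, 0.210) = 55°.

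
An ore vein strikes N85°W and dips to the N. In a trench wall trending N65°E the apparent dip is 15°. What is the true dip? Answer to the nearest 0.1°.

The section is 30° from the strike.
tan δ = tan α / sin β = tan 15° / sin 30° = 0.2679 / 0.5000 = 0.5359
true dip = arctan 0.5359 = 28.19°

28.2°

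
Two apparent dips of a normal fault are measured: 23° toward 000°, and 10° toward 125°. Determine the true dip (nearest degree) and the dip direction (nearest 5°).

true dip 34°, dip direction 050°

Represent each trace as a vector plunging at its apparent dip toward its trend (east-north-up frame): v₁ = (0.000, 0.921, -0.391), v₂ = (0.807, -0.565, -0.174).
n = v₁ × v₂ = (0.381, 0.315, 0.743) (taken with n_z > 0).
True dip = arccos(n_z / |n|) = arccos(0.8325) = 33.6°.
Dip direction = atan2(0.381, 0.315) = 50° (azimuth of n's horizontal projection).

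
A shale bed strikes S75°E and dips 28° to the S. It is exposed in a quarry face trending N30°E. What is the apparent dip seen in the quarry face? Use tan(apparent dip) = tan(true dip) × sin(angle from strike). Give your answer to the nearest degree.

The section lies 75° from the strike.
tan α = tan 28° × sin 75° = 0.5317 × 0.9659 = 0.5136
α = arctan(0.5136) = 27.18°

27°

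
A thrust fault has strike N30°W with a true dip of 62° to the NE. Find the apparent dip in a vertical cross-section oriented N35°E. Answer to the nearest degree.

60°

The section lies 65° from the strike.
tan α = tan 62° × sin 65° = 1.8807 × 0.9063 = 1.7045
apparent dip = arctan 1.7045 = 59.60°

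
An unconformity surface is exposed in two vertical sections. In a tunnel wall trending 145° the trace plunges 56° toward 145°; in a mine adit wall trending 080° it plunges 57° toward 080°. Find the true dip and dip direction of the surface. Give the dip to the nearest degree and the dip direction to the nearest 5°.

true dip 61°, dip direction 110°

Represent each trace as a vector plunging at its apparent dip toward its trend (east-north-up frame): v₁ = (0.321, -0.458, -0.829), v₂ = (0.536, 0.095, -0.839).
Cross product v₁ × v₂ gives the pole to the plane: n ∝ (0.463, -0.176, 0.276).
tan δ = √(n_x²+n_y²)/n_z = 0.495/0.276, so δ = 60.8°.
The horizontal component of n points toward azimuth atan2(n_x, n_y) = 111°, the dip direction.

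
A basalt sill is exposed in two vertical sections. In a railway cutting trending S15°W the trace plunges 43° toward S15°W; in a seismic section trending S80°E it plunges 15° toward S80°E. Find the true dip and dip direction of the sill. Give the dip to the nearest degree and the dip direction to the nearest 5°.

true dip 45°, dip direction 175°

Each apparent-dip line lies in the plane. As unit vectors (x east, y north, z up), v₁ plunges 43°→S15°W and v₂ plunges 15°→S80°E.
n = v₁ × v₂ = (0.068, -0.698, 0.704) (taken with n_z > 0).
Dip δ = arctan(|n_h|/n_z) = arctan(0.701/0.704) = 44.9°.
Dip direction = atan2(0.068, -0.698) = 174° (azimuth of n's horizontal projection).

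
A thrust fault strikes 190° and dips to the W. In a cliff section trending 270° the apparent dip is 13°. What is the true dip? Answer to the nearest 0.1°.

13.2°

The section is 80° from the strike.
tan δ = tan α / sin β = tan 13° / sin 80° = 0.2309 / 0.9848 = 0.2344
true dip = arctan 0.2344 = 13.19°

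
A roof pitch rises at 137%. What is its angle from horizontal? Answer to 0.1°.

53.9°

tan θ = 137/100 = 1.3700
θ = arctan(1.3700) = 53.87°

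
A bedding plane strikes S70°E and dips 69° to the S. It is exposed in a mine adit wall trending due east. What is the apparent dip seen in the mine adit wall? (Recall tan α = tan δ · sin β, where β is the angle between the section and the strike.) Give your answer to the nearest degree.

42°

The section lies 20° from the strike.
tan α = tan 69° × sin 20° = 2.6051 × 0.3420 = 0.8910
apparent dip = arctan 0.8910 = 41.70°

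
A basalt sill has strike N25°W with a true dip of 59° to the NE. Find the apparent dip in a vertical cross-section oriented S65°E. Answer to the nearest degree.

47°

Angle between strike (N25°W) and section (S65°E): β = 40°.
tan(apparent dip) = tan 59° · sin 40° = 1.0698
α = arctan(1.0698) = 46.93°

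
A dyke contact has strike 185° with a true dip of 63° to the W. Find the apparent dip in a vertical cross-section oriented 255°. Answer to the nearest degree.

62°

The section lies 70° from the strike.
tan α = tan 63° × sin 70° = 1.9626 × 0.9397 = 1.8443
α = arctan(1.8443) = 61.53°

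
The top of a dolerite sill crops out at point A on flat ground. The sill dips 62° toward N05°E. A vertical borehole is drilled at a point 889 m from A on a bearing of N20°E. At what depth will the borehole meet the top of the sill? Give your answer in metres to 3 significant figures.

1610 m

The hole lies 15° from the dip direction, so the down-dip offset is 889 × cos 15° = 858.71 m.
Depth = down-dip offset × tan(dip) = 858.71 × tan 62° = 858.71 × 1.8807
Depth = 1614.99 m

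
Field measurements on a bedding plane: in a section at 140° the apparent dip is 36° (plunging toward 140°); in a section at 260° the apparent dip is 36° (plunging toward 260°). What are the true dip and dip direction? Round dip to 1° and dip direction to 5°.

Represent each trace as a vector plunging at its apparent dip toward its trend (east-north-up frame): v₁ = (0.520, -0.620, -0.588), v₂ = (-0.797, -0.140, -0.588).
The plane normal is n = v₁ × v₂ ∝ (-0.282, -0.774, 0.567).
Dip δ = arctan(|n_h|/n_z) = arctan(0.824/0.567) = 55.5°.
The horizontal component of n points toward azimuth atan2(n_x, n_y) = 200°, the dip direction.

true dip 55°, dip direction 200°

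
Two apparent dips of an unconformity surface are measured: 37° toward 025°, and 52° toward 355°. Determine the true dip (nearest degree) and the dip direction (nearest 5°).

Represent each trace as a vector plunging at its apparent dip toward its trend (east-north-up frame): v₁ = (0.338, 0.724, -0.602), v₂ = (-0.054, 0.613, -0.788).
Cross product v₁ × v₂ gives the pole to the plane: n ∝ (-0.201, 0.298, 0.246).
tan δ = √(n_x²+n_y²)/n_z = 0.360/0.246, so δ = 55.7°.
The horizontal component of n points toward azimuth atan2(n_x, n_y) = 326°, the dip direction.

true dip 56°, dip direction 325°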